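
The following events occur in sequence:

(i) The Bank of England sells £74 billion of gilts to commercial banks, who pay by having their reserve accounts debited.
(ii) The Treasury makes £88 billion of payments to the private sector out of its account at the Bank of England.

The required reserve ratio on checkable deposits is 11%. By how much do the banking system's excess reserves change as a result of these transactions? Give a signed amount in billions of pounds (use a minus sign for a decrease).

OMO sale (to banks) £74 billion: reserves −£74B, deposits 0.
Government spending £88 billion: reserves +£88B, deposits +£88B.
Totals: Δreserves = +£14B, Δdeposits = +£88B.
Δrequired reserves = 11% × +£88B = +£9.68B.
Δexcess reserves = Δreserves − Δrequired = +£14B − (+£9.68B) = +£4.32 billion.

+£4.32 billion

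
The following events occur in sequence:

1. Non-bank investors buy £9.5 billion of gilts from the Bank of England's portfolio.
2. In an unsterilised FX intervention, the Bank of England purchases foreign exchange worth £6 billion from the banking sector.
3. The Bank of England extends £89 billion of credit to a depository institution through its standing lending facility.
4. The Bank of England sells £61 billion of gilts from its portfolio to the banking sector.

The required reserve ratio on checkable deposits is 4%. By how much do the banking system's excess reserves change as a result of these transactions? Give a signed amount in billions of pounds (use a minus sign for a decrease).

+£24.88 billion

Asset sale (to non-banks) £9.5 billion: reserves −£9.5B, deposits −£9.5B.
FX purchase £6 billion: reserves +£6B, deposits 0.
Discount-window loan £89 billion: reserves +£89B, deposits 0.
OMO sale (to banks) £61 billion: reserves −£61B, deposits 0.
Totals: Δreserves = +£24.5B, Δdeposits = −£9.5B.
Δrequired reserves = 4% × −£9.5B = −£0.38B.
Δexcess reserves = Δreserves − Δrequired = +£24.5B − (−£0.38B) = +£24.88 billion.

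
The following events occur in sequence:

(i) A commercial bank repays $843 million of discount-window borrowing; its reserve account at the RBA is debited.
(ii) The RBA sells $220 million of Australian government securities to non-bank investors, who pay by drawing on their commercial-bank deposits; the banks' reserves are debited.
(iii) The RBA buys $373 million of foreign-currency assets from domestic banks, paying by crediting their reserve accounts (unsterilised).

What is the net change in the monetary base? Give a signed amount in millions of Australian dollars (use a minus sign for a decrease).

Discount-window repayment $843 million: RBA balance sheet contracts → −$843M.
Asset sale (to non-banks) $220 million: RBA balance sheet contracts → −$220M.
FX purchase $373 million: RBA balance sheet expands → +$373M.
Net: −843 − 220 + 373 = -$690 million.

-$690 million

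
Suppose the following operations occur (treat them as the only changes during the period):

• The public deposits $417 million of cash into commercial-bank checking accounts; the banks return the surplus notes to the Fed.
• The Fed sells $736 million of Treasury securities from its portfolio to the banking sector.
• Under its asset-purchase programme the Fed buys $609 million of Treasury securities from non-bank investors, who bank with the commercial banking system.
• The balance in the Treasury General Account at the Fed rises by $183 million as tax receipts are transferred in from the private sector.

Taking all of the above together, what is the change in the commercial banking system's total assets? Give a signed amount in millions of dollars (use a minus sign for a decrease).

+$843 million

Fed balance sheet:
  Assets:      Securities −$127M
  Liabilities: Bank reserves +$107M, Currency in circulation −$417M, Government deposits +$183M
Commercial banking system:
  Assets:      Reserves at CB +$107M, Securities +$736M
  Liabilities: Checkable deposits +$843M
Change in total bank assets = +$843 million.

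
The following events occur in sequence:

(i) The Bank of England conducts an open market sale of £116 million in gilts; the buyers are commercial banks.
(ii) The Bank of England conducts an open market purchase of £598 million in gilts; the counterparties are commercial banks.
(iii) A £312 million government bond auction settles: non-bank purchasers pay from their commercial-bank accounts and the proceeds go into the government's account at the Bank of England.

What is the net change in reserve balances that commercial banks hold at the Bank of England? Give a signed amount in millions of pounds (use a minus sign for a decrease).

OMO sale (to banks) £116 million: the buying banks pay out of their reserve balances → −£116M.
OMO purchase (from banks) £598 million: the Bank of England pays by crediting reserve accounts → +£598M.
Government account inflow £312 million: funds move from bank reserves into the government account → −£312M.
Net: −116 + 598 − 312 = +£170 million.

+£170 million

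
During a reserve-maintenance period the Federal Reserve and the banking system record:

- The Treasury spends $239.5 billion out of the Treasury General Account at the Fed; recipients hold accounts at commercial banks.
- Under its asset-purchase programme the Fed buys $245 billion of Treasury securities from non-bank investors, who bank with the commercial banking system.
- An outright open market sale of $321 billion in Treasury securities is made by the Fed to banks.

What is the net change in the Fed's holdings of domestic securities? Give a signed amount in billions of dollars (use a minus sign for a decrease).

Fed balance sheet:
  Assets:      Securities −$76B
  Liabilities: Bank reserves +$163.5B, Government deposits −$239.5B
So the change in the Fed's holdings of domestic securities is -$76 billion.

-$76 billion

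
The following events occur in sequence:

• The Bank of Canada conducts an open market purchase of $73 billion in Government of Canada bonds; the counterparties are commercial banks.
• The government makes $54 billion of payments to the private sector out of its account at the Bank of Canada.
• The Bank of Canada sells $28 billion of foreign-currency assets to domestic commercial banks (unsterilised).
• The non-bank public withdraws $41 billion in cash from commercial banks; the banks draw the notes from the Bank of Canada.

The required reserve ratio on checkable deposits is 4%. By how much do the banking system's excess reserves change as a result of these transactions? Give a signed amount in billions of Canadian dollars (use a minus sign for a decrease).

OMO purchase (from banks) $73 billion: reserves +$73B, deposits 0.
Government spending $54 billion: reserves +$54B, deposits +$54B.
FX sale $28 billion: reserves −$28B, deposits 0.
Currency withdrawal $41 billion: reserves −$41B, deposits −$41B.
Totals: Δreserves = +$58B, Δdeposits = +$13B.
Δrequired reserves = 4% × +$13B = +$0.52B.
Δexcess reserves = Δreserves − Δrequired = +$58B − (+$0.52B) = +$57.48 billion.

+$57.48 billion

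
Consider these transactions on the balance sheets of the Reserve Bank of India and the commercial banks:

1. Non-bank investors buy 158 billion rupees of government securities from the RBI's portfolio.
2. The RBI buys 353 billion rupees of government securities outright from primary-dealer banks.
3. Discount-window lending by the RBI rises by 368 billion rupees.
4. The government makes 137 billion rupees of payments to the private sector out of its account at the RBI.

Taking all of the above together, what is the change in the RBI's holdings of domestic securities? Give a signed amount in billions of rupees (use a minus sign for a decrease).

+195 billion

Asset sale (to non-banks) 158 billion rupees: securities removed from the RBI's portfolio → −158B.
OMO purchase (from banks) 353 billion rupees: securities added to the RBI's portfolio → +353B.
Discount-window loan 368 billion rupees: the RBI's securities portfolio is untouched → 0.
Government spending 137 billion rupees: the RBI's securities portfolio is untouched → 0.
Net: −158 + 353 + 0 + 0 = +195 billion.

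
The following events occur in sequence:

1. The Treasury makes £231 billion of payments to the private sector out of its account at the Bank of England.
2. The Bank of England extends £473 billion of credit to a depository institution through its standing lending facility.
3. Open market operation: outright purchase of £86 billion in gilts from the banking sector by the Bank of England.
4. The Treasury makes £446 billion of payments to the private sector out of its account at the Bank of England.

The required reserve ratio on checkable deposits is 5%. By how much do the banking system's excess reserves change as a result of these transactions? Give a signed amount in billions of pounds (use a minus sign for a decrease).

Government spending £231 billion: reserves +£231B, deposits +£231B.
Discount-window loan £473 billion: reserves +£473B, deposits 0.
OMO purchase (from banks) £86 billion: reserves +£86B, deposits 0.
Government spending £446 billion: reserves +£446B, deposits +£446B.
Totals: Δreserves = +£1236B, Δdeposits = +£677B.
Δrequired reserves = 5% × +£677B = +£33.85B.
Δexcess reserves = Δreserves − Δrequired = +£1236B − (+£33.85B) = +£1202.15 billion.

+£1202.15 billion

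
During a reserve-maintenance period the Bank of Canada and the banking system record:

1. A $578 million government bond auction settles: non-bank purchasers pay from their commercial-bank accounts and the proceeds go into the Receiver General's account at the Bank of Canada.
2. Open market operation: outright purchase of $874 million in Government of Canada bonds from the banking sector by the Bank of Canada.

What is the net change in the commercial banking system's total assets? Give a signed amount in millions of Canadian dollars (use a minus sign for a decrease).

Government account inflow $578 million: bank balance sheets shrink → −$578M.
OMO purchase (from banks) $874 million: just an asset swap on bank balance sheets → 0.
Net: −578 + 0 = -$578 million.

-$578 million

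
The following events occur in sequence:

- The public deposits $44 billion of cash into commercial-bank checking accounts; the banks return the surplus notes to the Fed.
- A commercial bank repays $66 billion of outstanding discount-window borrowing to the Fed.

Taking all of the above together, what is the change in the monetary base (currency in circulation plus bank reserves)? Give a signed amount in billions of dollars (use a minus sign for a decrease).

Currency deposit $44 billion: just a shift between currency and reserves — both are base money → 0.
Discount-window repayment $66 billion: Fed balance sheet contracts → −$66B.
Net: 0 − 66 = -$66 billion.

-$66 billion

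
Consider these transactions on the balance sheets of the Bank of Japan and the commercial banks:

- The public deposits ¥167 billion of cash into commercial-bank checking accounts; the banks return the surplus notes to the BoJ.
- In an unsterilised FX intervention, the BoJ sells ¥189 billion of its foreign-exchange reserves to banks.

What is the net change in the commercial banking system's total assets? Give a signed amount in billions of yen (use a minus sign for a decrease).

+¥167 billion

BoJ balance sheet:
  Assets:      Foreign assets −¥189B
  Liabilities: Bank reserves −¥22B, Currency in circulation −¥167B
Commercial banking system:
  Assets:      Reserves at CB −¥22B, Foreign assets +¥189B
  Liabilities: Checkable deposits +¥167B
Change in total bank assets = +¥167 billion.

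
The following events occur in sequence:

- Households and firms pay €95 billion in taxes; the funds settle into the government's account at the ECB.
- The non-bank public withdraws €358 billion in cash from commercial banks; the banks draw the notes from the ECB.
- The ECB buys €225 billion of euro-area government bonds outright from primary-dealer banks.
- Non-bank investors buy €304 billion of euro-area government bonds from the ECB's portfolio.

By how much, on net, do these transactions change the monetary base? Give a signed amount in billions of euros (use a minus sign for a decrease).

ECB balance sheet:
  Assets:      Securities −€79B
  Liabilities: Bank reserves −€532B, Currency in circulation +€358B, Government deposits +€95B
Commercial banking system:
  Assets:      Reserves at CB −€532B, Securities −€225B
  Liabilities: Checkable deposits −€757B
Monetary base = currency + reserves: +€358B + (−€532B) = -€174 billion.

-€174 billion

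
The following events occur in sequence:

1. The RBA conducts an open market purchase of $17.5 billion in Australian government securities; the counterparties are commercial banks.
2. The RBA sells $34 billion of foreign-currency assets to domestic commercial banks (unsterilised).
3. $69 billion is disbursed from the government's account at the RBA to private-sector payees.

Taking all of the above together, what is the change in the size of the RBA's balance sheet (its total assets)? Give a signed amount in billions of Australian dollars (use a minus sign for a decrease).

RBA balance sheet:
  Assets:      Securities +$17.5B, Foreign assets −$34B
  Liabilities: Bank reserves +$52.5B, Government deposits −$69B
Commercial banking system:
  Assets:      Reserves at CB +$52.5B, Securities −$17.5B, Foreign assets +$34B
  Liabilities: Checkable deposits +$69B
Change in total RBA assets = -$16.5 billion.

-$16.5 billion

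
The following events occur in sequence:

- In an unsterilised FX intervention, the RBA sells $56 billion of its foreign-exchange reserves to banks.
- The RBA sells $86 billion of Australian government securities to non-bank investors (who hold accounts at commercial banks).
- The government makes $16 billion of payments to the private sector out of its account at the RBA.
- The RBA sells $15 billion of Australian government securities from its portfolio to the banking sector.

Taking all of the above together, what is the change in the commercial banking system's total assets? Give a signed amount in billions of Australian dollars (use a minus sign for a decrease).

-$70 billion

FX sale $56 billion: just an asset swap on bank balance sheets → 0.
Asset sale (to non-banks) $86 billion: bank balance sheets shrink → −$86B.
Government spending $16 billion: bank balance sheets expand → +$16B.
OMO sale (to banks) $15 billion: just an asset swap on bank balance sheets → 0.
Net: 0 − 86 + 16 + 0 = -$70 billion.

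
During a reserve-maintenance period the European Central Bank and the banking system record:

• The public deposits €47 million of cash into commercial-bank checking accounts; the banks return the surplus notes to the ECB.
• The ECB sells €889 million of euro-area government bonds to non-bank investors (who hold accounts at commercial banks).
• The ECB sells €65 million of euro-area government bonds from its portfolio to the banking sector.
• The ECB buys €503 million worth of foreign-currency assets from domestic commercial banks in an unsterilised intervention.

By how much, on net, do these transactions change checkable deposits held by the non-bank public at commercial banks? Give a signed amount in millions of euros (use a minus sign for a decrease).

ECB balance sheet:
  Assets:      Securities −€954M, Foreign assets +€503M
  Liabilities: Bank reserves −€404M, Currency in circulation −€47M
Commercial banking system:
  Assets:      Reserves at CB −€404M, Securities +€65M, Foreign assets −€503M
  Liabilities: Checkable deposits −€842M
So the change in checkable deposits held by the non-bank public at commercial banks is -€842 million.

-€842 million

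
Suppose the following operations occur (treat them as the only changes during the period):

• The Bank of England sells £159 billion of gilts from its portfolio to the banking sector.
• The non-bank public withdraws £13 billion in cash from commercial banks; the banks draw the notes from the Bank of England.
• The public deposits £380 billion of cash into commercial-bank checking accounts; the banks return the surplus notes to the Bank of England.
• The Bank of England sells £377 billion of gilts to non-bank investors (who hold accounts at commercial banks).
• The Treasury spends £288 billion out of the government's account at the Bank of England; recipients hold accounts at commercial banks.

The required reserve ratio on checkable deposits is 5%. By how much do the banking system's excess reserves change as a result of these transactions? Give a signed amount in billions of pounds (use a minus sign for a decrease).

OMO sale (to banks) £159 billion: reserves −£159B, deposits 0.
Currency withdrawal £13 billion: reserves −£13B, deposits −£13B.
Currency deposit £380 billion: reserves +£380B, deposits +£380B.
Asset sale (to non-banks) £377 billion: reserves −£377B, deposits −£377B.
Government spending £288 billion: reserves +£288B, deposits +£288B.
Totals: Δreserves = +£119B, Δdeposits = +£278B.
Δrequired reserves = 5% × +£278B = +£13.9B.
Δexcess reserves = Δreserves − Δrequired = +£119B − (+£13.9B) = +£105.1 billion.

+£105.1 billion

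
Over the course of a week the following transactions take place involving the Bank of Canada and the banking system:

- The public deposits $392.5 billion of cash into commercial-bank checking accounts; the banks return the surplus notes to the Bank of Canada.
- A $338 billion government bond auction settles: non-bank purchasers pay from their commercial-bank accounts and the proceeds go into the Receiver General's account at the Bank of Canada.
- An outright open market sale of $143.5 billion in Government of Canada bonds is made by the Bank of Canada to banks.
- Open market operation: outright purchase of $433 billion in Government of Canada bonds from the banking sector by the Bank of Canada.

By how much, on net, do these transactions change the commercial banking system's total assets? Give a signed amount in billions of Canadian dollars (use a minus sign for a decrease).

Currency deposit $392.5 billion: bank balance sheets expand → +$392.5B.
Government account inflow $338 billion: bank balance sheets shrink → −$338B.
OMO sale (to banks) $143.5 billion: just an asset swap on bank balance sheets → 0.
OMO purchase (from banks) $433 billion: just an asset swap on bank balance sheets → 0.
Net: 392.5 − 338 + 0 + 0 = +$54.5 billion.

+$54.5 billion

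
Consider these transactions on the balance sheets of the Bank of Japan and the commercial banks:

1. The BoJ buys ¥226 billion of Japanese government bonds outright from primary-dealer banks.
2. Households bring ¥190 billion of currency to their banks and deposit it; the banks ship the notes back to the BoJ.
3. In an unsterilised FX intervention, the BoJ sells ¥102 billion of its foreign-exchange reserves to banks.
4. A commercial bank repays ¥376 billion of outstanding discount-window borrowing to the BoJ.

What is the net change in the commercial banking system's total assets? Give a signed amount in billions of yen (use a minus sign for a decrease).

BoJ balance sheet:
  Assets:      Securities +¥226B, Loans to banks −¥376B, Foreign assets −¥102B
  Liabilities: Bank reserves −¥62B, Currency in circulation −¥190B
Commercial banking system:
  Assets:      Reserves at CB −¥62B, Securities −¥226B, Foreign assets +¥102B
  Liabilities: Checkable deposits +¥190B, Borrowings from CB −¥376B
Change in total bank assets = -¥186 billion.

-¥186 billion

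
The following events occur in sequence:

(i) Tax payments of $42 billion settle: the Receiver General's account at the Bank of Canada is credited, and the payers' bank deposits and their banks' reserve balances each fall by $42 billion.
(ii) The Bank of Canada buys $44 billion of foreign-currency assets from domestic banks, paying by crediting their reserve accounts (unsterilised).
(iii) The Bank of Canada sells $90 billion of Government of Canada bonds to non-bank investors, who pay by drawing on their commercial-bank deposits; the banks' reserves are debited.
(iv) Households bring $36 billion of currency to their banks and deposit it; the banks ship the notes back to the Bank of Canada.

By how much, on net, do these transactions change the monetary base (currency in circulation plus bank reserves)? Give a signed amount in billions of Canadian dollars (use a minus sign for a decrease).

-$88 billion

Government account inflow $42 billion: reserves shift to a non-base liability → −$42B.
FX purchase $44 billion: Bank of Canada balance sheet expands → +$44B.
Asset sale (to non-banks) $90 billion: Bank of Canada balance sheet contracts → −$90B.
Currency deposit $36 billion: just a shift between currency and reserves — both are base money → 0.
Net: −42 + 44 − 90 + 0 = -$88 billion.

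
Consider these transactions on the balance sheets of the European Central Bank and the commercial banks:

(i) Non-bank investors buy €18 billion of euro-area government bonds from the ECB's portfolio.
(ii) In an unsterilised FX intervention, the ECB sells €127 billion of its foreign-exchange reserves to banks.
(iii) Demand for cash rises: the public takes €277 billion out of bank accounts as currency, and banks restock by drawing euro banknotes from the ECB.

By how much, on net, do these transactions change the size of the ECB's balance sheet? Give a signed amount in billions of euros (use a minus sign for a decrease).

Asset sale (to non-banks) €18 billion: an ECB asset is shed → −€18B.
FX sale €127 billion: an ECB asset is shed → −€127B.
Currency withdrawal €277 billion: only the composition of liabilities changes → 0.
Net: −18 − 127 + 0 = -€145 billion.

-€145 billion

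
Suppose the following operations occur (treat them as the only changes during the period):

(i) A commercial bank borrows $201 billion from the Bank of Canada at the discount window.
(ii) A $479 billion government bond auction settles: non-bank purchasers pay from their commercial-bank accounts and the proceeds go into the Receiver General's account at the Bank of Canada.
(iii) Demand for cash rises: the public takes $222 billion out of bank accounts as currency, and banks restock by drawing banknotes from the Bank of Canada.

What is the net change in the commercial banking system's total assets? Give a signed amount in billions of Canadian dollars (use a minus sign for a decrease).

-$500 billion

Discount-window loan $201 billion: bank balance sheets expand → +$201B.
Government account inflow $479 billion: bank balance sheets shrink → −$479B.
Currency withdrawal $222 billion: bank balance sheets shrink → −$222B.
Net: 201 − 479 − 222 = -$500 billion.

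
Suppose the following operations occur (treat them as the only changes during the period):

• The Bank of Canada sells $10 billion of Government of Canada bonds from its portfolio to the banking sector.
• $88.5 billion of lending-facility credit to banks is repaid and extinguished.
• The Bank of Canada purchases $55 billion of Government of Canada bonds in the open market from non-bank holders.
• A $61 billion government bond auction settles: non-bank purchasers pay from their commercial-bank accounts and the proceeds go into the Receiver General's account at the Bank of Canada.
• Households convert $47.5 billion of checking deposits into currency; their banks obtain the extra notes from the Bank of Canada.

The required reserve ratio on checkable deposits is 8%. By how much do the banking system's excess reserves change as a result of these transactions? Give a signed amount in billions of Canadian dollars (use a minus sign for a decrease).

-$147.72 billion

OMO sale (to banks) $10 billion: reserves −$10B, deposits 0.
Discount-window repayment $88.5 billion: reserves −$88.5B, deposits 0.
Asset purchase (from non-banks) $55 billion: reserves +$55B, deposits +$55B.
Government account inflow $61 billion: reserves −$61B, deposits −$61B.
Currency withdrawal $47.5 billion: reserves −$47.5B, deposits −$47.5B.
Totals: Δreserves = −$152B, Δdeposits = −$53.5B.
Δrequired reserves = 8% × −$53.5B = −$4.28B.
Δexcess reserves = Δreserves − Δrequired = −$152B − (−$4.28B) = -$147.72 billion.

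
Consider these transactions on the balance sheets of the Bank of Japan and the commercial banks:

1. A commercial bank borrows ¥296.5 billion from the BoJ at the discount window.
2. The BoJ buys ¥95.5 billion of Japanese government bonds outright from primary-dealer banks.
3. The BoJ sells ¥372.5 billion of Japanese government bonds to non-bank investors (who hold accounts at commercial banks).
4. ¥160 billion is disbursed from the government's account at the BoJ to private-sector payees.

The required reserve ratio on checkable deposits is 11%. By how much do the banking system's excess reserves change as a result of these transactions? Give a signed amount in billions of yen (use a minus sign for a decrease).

+¥202.875 billion

Discount-window loan ¥296.5 billion: reserves +¥296.5B, deposits 0.
OMO purchase (from banks) ¥95.5 billion: reserves +¥95.5B, deposits 0.
Asset sale (to non-banks) ¥372.5 billion: reserves −¥372.5B, deposits −¥372.5B.
Government spending ¥160 billion: reserves +¥160B, deposits +¥160B.
Totals: Δreserves = +¥179.5B, Δdeposits = −¥212.5B.
Δrequired reserves = 11% × −¥212.5B = −¥23.375B.
Δexcess reserves = Δreserves − Δrequired = +¥179.5B − (−¥23.375B) = +¥202.875 billion.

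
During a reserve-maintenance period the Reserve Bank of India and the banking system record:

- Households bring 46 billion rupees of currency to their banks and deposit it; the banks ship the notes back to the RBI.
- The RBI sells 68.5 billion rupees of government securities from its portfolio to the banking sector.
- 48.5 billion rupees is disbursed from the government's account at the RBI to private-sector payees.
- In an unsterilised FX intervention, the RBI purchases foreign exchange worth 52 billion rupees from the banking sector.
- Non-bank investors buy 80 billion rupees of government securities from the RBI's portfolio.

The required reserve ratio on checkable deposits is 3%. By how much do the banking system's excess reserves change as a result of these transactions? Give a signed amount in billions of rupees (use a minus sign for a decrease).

Currency deposit 46 billion rupees: reserves +46B, deposits +46B.
OMO sale (to banks) 68.5 billion rupees: reserves −68.5B, deposits 0.
Government spending 48.5 billion rupees: reserves +48.5B, deposits +48.5B.
FX purchase 52 billion rupees: reserves +52B, deposits 0.
Asset sale (to non-banks) 80 billion rupees: reserves −80B, deposits −80B.
Totals: Δreserves = −2B, Δdeposits = +14.5B.
Δrequired reserves = 3% × +14.5B = +0.435B.
Δexcess reserves = Δreserves − Δrequired = −2B − (+0.435B) = -2.435 billion.

-2.435 billion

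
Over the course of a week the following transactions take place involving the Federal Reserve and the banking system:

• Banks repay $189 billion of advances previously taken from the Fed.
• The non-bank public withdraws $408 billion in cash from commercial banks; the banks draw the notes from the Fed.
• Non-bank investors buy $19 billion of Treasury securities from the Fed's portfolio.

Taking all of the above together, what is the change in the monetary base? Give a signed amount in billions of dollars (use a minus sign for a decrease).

-$208 billion

Fed balance sheet:
  Assets:      Securities −$19B, Loans to banks −$189B
  Liabilities: Bank reserves −$616B, Currency in circulation +$408B
Commercial banking system:
  Assets:      Reserves at CB −$616B
  Liabilities: Checkable deposits −$427B, Borrowings from CB −$189B
Monetary base = currency + reserves: +$408B + (−$616B) = -$208 billion.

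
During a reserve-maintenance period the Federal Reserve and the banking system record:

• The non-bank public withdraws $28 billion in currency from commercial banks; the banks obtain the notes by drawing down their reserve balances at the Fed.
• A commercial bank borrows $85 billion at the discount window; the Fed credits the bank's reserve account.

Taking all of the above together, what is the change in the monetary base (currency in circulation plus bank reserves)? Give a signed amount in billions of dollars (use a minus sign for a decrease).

+$85 billion

Fed balance sheet:
  Assets:      Loans to banks +$85B
  Liabilities: Bank reserves +$57B, Currency in circulation +$28B
Monetary base = currency + reserves: +$28B + (+$57B) = +$85 billion.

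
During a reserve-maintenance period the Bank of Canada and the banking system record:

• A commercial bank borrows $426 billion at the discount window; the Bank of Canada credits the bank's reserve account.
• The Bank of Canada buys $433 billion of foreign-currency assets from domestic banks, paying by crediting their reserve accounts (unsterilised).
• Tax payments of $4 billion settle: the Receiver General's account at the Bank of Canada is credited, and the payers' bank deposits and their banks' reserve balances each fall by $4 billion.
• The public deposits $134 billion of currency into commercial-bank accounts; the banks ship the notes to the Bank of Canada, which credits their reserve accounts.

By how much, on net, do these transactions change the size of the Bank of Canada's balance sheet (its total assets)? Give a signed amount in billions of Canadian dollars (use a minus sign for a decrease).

+$859 billion

Bank of Canada balance sheet:
  Assets:      Loans to banks +$426B, Foreign assets +$433B
  Liabilities: Bank reserves +$989B, Currency in circulation −$134B, Government deposits +$4B
Commercial banking system:
  Assets:      Reserves at CB +$989B, Foreign assets −$433B
  Liabilities: Checkable deposits +$130B, Borrowings from CB +$426B
Change in total Bank of Canada assets = +$859 billion.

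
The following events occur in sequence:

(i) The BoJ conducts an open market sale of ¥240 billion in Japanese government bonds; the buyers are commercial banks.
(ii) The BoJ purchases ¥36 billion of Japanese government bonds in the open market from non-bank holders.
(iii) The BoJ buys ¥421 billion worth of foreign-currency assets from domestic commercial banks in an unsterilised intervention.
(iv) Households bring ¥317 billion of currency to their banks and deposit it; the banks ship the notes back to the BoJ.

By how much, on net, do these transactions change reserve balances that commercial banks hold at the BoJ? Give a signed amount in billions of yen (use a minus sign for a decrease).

BoJ balance sheet:
  Assets:      Securities −¥204B, Foreign assets +¥421B
  Liabilities: Bank reserves +¥534B, Currency in circulation −¥317B
So the change in reserve balances that commercial banks hold at the BoJ is +¥534 billion.

+¥534 billion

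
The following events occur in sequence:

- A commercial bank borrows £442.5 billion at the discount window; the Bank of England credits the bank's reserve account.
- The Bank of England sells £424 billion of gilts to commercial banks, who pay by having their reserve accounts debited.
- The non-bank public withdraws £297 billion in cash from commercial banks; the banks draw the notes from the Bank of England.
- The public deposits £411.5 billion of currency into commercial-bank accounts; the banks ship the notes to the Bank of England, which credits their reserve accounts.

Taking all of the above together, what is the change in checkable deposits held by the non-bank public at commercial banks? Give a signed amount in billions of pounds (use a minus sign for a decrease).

Bank of England balance sheet:
  Assets:      Securities −£424B, Loans to banks +£442.5B
  Liabilities: Bank reserves +£133B, Currency in circulation −£114.5B
Commercial banking system:
  Assets:      Reserves at CB +£133B, Securities +£424B
  Liabilities: Checkable deposits +£114.5B, Borrowings from CB +£442.5B
So the change in checkable deposits held by the non-bank public at commercial banks is +£114.5 billion.

+£114.5 billion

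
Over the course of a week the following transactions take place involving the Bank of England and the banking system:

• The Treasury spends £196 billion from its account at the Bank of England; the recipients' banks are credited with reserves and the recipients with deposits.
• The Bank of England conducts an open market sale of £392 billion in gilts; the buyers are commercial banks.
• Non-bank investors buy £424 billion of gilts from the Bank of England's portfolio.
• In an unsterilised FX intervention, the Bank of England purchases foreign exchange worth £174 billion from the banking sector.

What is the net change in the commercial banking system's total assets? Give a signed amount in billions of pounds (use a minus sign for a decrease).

-£228 billion

Government spending £196 billion: bank balance sheets expand → +£196B.
OMO sale (to banks) £392 billion: just an asset swap on bank balance sheets → 0.
Asset sale (to non-banks) £424 billion: bank balance sheets shrink → −£424B.
FX purchase £174 billion: just an asset swap on bank balance sheets → 0.
Net: 196 + 0 − 424 + 0 = -£228 billion.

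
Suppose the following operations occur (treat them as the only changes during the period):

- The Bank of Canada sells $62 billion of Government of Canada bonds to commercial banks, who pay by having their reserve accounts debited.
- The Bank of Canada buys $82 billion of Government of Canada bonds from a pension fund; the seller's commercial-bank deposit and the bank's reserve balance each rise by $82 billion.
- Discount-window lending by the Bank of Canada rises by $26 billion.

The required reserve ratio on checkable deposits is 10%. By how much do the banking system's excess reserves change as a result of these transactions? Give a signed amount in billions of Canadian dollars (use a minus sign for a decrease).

OMO sale (to banks) $62 billion: reserves −$62B, deposits 0.
Asset purchase (from non-banks) $82 billion: reserves +$82B, deposits +$82B.
Discount-window loan $26 billion: reserves +$26B, deposits 0.
Totals: Δreserves = +$46B, Δdeposits = +$82B.
Δrequired reserves = 10% × +$82B = +$8.2B.
Δexcess reserves = Δreserves − Δrequired = +$46B − (+$8.2B) = +$37.8 billion.

+$37.8 billion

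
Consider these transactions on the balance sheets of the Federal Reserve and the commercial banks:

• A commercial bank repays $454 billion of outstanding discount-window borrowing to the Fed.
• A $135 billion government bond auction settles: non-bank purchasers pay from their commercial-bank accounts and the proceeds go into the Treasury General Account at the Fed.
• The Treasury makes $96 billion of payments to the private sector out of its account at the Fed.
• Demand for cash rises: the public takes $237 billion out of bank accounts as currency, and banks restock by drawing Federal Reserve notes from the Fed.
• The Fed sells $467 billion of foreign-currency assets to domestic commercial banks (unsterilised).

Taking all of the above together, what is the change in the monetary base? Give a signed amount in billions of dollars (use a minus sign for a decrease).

Discount-window repayment $454 billion: Fed balance sheet contracts → −$454B.
Government account inflow $135 billion: reserves shift to a non-base liability → −$135B.
Government spending $96 billion: a non-base liability converts back to reserves → +$96B.
Currency withdrawal $237 billion: just a shift between currency and reserves — both are base money → 0.
FX sale $467 billion: Fed balance sheet contracts → −$467B.
Net: −454 − 135 + 96 + 0 − 467 = -$960 billion.

-$960 billion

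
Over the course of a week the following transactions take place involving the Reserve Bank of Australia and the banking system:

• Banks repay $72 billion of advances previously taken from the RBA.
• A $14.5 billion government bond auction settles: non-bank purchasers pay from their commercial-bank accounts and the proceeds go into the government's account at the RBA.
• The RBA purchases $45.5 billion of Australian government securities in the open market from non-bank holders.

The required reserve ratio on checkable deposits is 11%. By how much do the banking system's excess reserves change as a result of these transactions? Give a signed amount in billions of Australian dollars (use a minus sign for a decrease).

Discount-window repayment $72 billion: reserves −$72B, deposits 0.
Government account inflow $14.5 billion: reserves −$14.5B, deposits −$14.5B.
Asset purchase (from non-banks) $45.5 billion: reserves +$45.5B, deposits +$45.5B.
Totals: Δreserves = −$41B, Δdeposits = +$31B.
Δrequired reserves = 11% × +$31B = +$3.41B.
Δexcess reserves = Δreserves − Δrequired = −$41B − (+$3.41B) = -$44.41 billion.

-$44.41 billion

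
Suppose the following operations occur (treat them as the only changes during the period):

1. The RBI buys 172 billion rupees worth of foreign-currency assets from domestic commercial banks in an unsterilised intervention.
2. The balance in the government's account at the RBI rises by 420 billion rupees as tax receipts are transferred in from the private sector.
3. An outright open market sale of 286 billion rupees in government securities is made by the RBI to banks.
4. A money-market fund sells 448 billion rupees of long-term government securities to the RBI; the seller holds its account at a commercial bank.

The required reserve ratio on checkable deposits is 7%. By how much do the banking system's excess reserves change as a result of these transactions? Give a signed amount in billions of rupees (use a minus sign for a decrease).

-87.96 billion

FX purchase 172 billion rupees: reserves +172B, deposits 0.
Government account inflow 420 billion rupees: reserves −420B, deposits −420B.
OMO sale (to banks) 286 billion rupees: reserves −286B, deposits 0.
Asset purchase (from non-banks) 448 billion rupees: reserves +448B, deposits +448B.
Totals: Δreserves = −86B, Δdeposits = +28B.
Δrequired reserves = 7% × +28B = +1.96B.
Δexcess reserves = Δreserves − Δrequired = −86B − (+1.96B) = -87.96 billion.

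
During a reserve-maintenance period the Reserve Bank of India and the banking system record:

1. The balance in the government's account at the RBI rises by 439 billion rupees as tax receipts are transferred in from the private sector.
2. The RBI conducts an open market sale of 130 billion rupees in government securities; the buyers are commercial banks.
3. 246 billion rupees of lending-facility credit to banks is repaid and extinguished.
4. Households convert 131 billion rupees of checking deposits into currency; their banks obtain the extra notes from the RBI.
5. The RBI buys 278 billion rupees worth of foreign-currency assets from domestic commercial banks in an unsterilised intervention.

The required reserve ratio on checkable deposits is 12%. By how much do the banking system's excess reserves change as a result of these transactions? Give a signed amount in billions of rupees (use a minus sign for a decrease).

Government account inflow 439 billion rupees: reserves −439B, deposits −439B.
OMO sale (to banks) 130 billion rupees: reserves −130B, deposits 0.
Discount-window repayment 246 billion rupees: reserves −246B, deposits 0.
Currency withdrawal 131 billion rupees: reserves −131B, deposits −131B.
FX purchase 278 billion rupees: reserves +278B, deposits 0.
Totals: Δreserves = −668B, Δdeposits = −570B.
Δrequired reserves = 12% × −570B = −68.4B.
Δexcess reserves = Δreserves − Δrequired = −668B − (−68.4B) = -599.6 billion.

-599.6 billion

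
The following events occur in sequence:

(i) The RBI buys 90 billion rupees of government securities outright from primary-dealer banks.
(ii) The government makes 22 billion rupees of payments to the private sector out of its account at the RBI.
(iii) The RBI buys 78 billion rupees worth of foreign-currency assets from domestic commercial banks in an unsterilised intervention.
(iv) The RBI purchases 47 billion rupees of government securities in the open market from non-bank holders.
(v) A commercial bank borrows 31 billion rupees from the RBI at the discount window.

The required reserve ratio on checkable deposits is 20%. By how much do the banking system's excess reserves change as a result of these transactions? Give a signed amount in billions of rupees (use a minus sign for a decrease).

OMO purchase (from banks) 90 billion rupees: reserves +90B, deposits 0.
Government spending 22 billion rupees: reserves +22B, deposits +22B.
FX purchase 78 billion rupees: reserves +78B, deposits 0.
Asset purchase (from non-banks) 47 billion rupees: reserves +47B, deposits +47B.
Discount-window loan 31 billion rupees: reserves +31B, deposits 0.
Totals: Δreserves = +268B, Δdeposits = +69B.
Δrequired reserves = 20% × +69B = +13.8B.
Δexcess reserves = Δreserves − Δrequired = +268B − (+13.8B) = +254.2 billion.

+254.2 billion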